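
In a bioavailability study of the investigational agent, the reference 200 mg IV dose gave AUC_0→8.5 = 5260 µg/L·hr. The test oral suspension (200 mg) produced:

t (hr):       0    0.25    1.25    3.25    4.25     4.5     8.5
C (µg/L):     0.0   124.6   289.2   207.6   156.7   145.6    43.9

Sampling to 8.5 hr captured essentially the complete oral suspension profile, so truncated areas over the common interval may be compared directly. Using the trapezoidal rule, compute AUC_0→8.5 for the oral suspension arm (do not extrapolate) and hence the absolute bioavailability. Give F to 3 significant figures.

F = 0.251

Trapezoidal AUC_0→8.5 (oral suspension):
  [0→0.25]: (0.0+124.6)/2 × 0.25 = 15.575
  [0.25→1.25]: (124.6+289.2)/2 × 1 = 206.9
  [1.25→3.25]: (289.2+207.6)/2 × 2 = 496.8
  [3.25→4.25]: (207.6+156.7)/2 × 1 = 182.15
  [4.25→4.5]: (156.7+145.6)/2 × 0.25 = 37.7875
  [4.5→8.5]: (145.6+43.9)/2 × 4 = 379.0
  Sum = 1318.2125 µg/L·hr
F = (AUC_ev/D_ev)/(AUC_iv/D_iv) = (1318.2125/200)/(5260/200) = 6.5910625/26.3 = 0.2506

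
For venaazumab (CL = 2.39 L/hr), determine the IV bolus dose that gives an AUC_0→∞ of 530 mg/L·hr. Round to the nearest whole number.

Dose_iv = CL × AUC_0→∞
     = 2.39 × 530 = 1266.7 mg

Dose = 1267 mg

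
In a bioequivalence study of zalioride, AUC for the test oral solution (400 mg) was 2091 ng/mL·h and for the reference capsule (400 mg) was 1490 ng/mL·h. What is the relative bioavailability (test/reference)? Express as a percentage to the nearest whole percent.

F_rel = (AUC_test/D_test) / (AUC_ref/D_ref)
      = (2091/400) / (1490/400)
      = 5.2275 / 3.725 = 1.4034 = 140.34%

F_rel = 140%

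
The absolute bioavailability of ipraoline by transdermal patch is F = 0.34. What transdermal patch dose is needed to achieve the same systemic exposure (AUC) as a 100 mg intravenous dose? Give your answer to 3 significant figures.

D_transdermal = 294 mg

For equal systemic exposure: F × D_ev = D_iv
D_ev = D_iv / F = 100 / 0.34 = 294.118 mg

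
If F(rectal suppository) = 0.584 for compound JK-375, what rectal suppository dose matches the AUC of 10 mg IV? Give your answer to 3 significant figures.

D_rectal = 17.1 mg

For equal systemic exposure: F × D_ev = D_iv
D_ev = D_iv / F = 10 / 0.584 = 17.1233 mg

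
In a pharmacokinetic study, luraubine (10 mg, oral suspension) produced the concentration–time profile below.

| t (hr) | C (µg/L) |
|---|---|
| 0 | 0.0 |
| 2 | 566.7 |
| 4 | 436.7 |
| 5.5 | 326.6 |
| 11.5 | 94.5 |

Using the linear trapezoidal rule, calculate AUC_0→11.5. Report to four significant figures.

AUC = 3406 µg/L·hr

Trapezoidal AUC_0→11.5:
  [0→2]: (0.0+566.7)/2 × 2 = 566.7
  [2→4]: (566.7+436.7)/2 × 2 = 1003.4
  [4→5.5]: (436.7+326.6)/2 × 1.5 = 572.475
  [5.5→11.5]: (326.6+94.5)/2 × 6 = 1263.3
  Sum = 3405.875 µg/L·hr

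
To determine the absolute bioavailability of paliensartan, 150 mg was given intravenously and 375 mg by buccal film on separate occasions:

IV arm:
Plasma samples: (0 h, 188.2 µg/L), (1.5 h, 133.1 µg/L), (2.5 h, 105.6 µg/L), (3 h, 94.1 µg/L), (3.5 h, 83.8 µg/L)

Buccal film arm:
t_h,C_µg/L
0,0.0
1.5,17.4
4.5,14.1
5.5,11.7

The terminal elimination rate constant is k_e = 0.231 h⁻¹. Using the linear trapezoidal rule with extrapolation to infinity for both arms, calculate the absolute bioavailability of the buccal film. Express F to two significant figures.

F = 0.061

Trapezoidal AUC_0→3.5 (IV):
  [0→1.5]: (188.2+133.1)/2 × 1.5 = 240.975
  [1.5→2.5]: (133.1+105.6)/2 × 1 = 119.35
  [2.5→3]: (105.6+94.1)/2 × 0.5 = 49.925
  [3→3.5]: (94.1+83.8)/2 × 0.5 = 44.475
  Sum = 454.725 µg/L·h
IV tail: 83.8/0.231 = 362.771; AUC_iv,0→∞ = 454.725 + 362.771 = 817.496 µg/L·h
Trapezoidal AUC_0→5.5 (buccal film):
  [0→1.5]: (0.0+17.4)/2 × 1.5 = 13.05
  [1.5→4.5]: (17.4+14.1)/2 × 3 = 47.25
  [4.5→5.5]: (14.1+11.7)/2 × 1 = 12.9
  Sum = 73.2 µg/L·h
buccal film tail: 11.7/0.231 = 50.649; AUC_ev,0→∞ = 73.2 + 50.649 = 123.849 µg/L·h
F = (AUC_ev/D_ev)/(AUC_iv/D_iv) = (123.849/375)/(817.496/150) = 0.330264/5.44997 = 0.0606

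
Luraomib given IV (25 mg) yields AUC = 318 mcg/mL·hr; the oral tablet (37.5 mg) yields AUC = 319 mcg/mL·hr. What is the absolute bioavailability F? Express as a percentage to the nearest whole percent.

F = (AUC_ev / D_ev) / (AUC_iv / D_iv)
  = (319/37.5) / (318/25)
  = 8.50667 / 12.72 = 0.6688
  = 66.88%

F = 67%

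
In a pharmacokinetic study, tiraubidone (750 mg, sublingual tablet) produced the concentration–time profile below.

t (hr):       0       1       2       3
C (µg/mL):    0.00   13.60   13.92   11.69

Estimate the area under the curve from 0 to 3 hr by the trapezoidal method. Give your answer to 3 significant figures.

Trapezoidal AUC_0→3:
  [0→1]: (0.00+13.60)/2 × 1 = 6.8
  [1→2]: (13.60+13.92)/2 × 1 = 13.76
  [2→3]: (13.92+11.69)/2 × 1 = 12.805
  Sum = 33.365 µg/mL·hr

AUC = 33.4 µg/mL·hr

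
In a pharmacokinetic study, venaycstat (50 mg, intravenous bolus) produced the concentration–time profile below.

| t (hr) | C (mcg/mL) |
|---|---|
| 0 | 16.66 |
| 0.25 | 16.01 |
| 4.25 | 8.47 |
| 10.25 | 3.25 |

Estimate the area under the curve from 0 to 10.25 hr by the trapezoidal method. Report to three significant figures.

AUC = 88.2 mcg/mL·hr

Trapezoidal AUC_0→10.25:
  [0→0.25]: (16.66+16.01)/2 × 0.25 = 4.08375
  [0.25→4.25]: (16.01+8.47)/2 × 4 = 48.96
  [4.25→10.25]: (8.47+3.25)/2 × 6 = 35.16
  Sum = 88.20375 mcg/mL·hr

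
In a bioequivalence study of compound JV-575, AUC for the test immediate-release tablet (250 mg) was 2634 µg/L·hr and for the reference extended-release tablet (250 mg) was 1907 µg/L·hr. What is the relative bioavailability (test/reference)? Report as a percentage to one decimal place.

F_rel = 138.1%

F_rel = (AUC_test/D_test) / (AUC_ref/D_ref)
      = (2634/250) / (1907/250)
      = 10.536 / 7.628 = 1.3812 = 138.12%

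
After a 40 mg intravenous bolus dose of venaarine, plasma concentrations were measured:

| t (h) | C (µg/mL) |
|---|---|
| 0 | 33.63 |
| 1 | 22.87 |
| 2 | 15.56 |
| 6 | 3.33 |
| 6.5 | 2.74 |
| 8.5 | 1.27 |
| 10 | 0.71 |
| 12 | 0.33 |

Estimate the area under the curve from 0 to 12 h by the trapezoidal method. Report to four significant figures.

AUC = 93.30 µg/mL·h

Trapezoidal AUC_0→12:
  [0→1]: (33.63+22.87)/2 × 1 = 28.25
  [1→2]: (22.87+15.56)/2 × 1 = 19.215
  [2→6]: (15.56+3.33)/2 × 4 = 37.78
  [6→6.5]: (3.33+2.74)/2 × 0.5 = 1.5175
  [6.5→8.5]: (2.74+1.27)/2 × 2 = 4.01
  [8.5→10]: (1.27+0.71)/2 × 1.5 = 1.485
  [10→12]: (0.71+0.33)/2 × 2 = 1.04
  Sum = 93.2975 µg/mL·h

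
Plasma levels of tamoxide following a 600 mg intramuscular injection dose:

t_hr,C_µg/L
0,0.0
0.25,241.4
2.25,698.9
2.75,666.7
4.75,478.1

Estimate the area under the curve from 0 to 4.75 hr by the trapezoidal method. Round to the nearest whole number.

AUC = 2457 µg/L·hr

Trapezoidal AUC_0→4.75:
  [0→0.25]: (0.0+241.4)/2 × 0.25 = 30.175
  [0.25→2.25]: (241.4+698.9)/2 × 2 = 940.3
  [2.25→2.75]: (698.9+666.7)/2 × 0.5 = 341.4
  [2.75→4.75]: (666.7+478.1)/2 × 2 = 1144.8
  Sum = 2456.675 µg/L·hr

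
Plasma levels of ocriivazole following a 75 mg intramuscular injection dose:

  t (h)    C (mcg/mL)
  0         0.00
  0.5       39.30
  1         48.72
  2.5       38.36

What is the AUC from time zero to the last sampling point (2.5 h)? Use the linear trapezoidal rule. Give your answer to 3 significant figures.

AUC = 97.1 mcg/mL·h

Trapezoidal AUC_0→2.5:
  [0→0.5]: (0.00+39.30)/2 × 0.5 = 9.825
  [0.5→1]: (39.30+48.72)/2 × 0.5 = 22.005
  [1→2.5]: (48.72+38.36)/2 × 1.5 = 65.31
  Sum = 97.14 mcg/mL·h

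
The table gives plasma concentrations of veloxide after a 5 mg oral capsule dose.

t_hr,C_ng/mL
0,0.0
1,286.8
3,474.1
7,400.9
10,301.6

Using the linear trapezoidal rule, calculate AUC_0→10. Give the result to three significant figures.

AUC = 3710 ng/mL·hr

Trapezoidal AUC_0→10:
  [0→1]: (0.0+286.8)/2 × 1 = 143.4
  [1→3]: (286.8+474.1)/2 × 2 = 760.9
  [3→7]: (474.1+400.9)/2 × 4 = 1750.0
  [7→10]: (400.9+301.6)/2 × 3 = 1053.75
  Sum = 3708.05 ng/mL·hr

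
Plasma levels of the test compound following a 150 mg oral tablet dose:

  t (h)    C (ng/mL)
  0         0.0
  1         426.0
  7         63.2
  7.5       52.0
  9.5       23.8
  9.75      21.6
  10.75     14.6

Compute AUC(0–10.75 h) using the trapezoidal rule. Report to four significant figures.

Trapezoidal AUC_0→10.75:
  [0→1]: (0.0+426.0)/2 × 1 = 213.0
  [1→7]: (426.0+63.2)/2 × 6 = 1467.6
  [7→7.5]: (63.2+52.0)/2 × 0.5 = 28.8
  [7.5→9.5]: (52.0+23.8)/2 × 2 = 75.8
  [9.5→9.75]: (23.8+21.6)/2 × 0.25 = 5.675
  [9.75→10.75]: (21.6+14.6)/2 × 1 = 18.1
  Sum = 1808.975 ng/mL·h

AUC = 1809 ng/mL·h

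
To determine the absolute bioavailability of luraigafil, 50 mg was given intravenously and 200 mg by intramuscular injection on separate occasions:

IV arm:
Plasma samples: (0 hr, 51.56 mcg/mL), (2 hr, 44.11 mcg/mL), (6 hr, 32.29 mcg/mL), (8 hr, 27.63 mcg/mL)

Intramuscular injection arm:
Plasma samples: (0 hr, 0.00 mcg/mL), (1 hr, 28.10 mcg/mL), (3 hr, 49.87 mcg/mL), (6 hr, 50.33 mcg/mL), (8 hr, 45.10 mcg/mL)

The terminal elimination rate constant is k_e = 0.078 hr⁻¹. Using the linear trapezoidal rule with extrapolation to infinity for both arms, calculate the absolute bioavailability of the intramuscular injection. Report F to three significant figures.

F = 0.346

Trapezoidal AUC_0→8 (IV):
  [0→2]: (51.56+44.11)/2 × 2 = 95.67
  [2→6]: (44.11+32.29)/2 × 4 = 152.8
  [6→8]: (32.29+27.63)/2 × 2 = 59.92
  Sum = 308.39 mcg/mL·hr
IV tail: 27.63/0.078 = 354.231; AUC_iv,0→∞ = 308.39 + 354.231 = 662.621 mcg/mL·hr
Trapezoidal AUC_0→8 (intramuscular injection):
  [0→1]: (0.00+28.10)/2 × 1 = 14.05
  [1→3]: (28.10+49.87)/2 × 2 = 77.97
  [3→6]: (49.87+50.33)/2 × 3 = 150.3
  [6→8]: (50.33+45.10)/2 × 2 = 95.43
  Sum = 337.75 mcg/mL·hr
intramuscular injection tail: 45.10/0.078 = 578.205; AUC_ev,0→∞ = 337.75 + 578.205 = 915.955 mcg/mL·hr
F = (AUC_ev/D_ev)/(AUC_iv/D_iv) = (915.955/200)/(662.621/50) = 4.579775/13.25242 = 0.3456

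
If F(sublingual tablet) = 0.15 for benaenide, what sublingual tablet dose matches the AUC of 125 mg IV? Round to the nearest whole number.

D_sublingual = 833 mg

For equal systemic exposure: F × D_ev = D_iv
D_ev = D_iv / F = 125 / 0.15 = 833.333 mg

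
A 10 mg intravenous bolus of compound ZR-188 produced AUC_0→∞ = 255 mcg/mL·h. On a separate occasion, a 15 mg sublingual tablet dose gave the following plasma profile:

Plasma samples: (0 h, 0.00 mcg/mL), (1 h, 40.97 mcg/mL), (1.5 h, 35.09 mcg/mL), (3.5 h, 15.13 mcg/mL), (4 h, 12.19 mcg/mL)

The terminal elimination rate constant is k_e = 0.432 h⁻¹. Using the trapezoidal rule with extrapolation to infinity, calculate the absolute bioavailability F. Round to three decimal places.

F = 0.326

Trapezoidal AUC_0→4 (sublingual tablet):
  [0→1]: (0.00+40.97)/2 × 1 = 20.485
  [1→1.5]: (40.97+35.09)/2 × 0.5 = 19.015
  [1.5→3.5]: (35.09+15.13)/2 × 2 = 50.22
  [3.5→4]: (15.13+12.19)/2 × 0.5 = 6.83
  Sum = 96.55 mcg/mL·h
Tail: C_last/k_e = 12.19/0.432 = 28.218
AUC_0→∞ (sublingual tablet) = 96.55 + 28.218 = 124.768 mcg/mL·h
F = (AUC_ev/D_ev)/(AUC_iv/D_iv) = (124.768/15)/(255/10) = 8.31787/25.5 = 0.3262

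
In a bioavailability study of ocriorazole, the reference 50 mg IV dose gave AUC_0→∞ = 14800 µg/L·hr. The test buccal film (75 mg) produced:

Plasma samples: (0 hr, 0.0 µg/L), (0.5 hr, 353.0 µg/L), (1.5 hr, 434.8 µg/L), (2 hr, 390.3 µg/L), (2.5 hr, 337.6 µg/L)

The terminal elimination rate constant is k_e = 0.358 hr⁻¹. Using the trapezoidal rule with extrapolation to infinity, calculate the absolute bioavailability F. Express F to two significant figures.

Trapezoidal AUC_0→2.5 (buccal film):
  [0→0.5]: (0.0+353.0)/2 × 0.5 = 88.25
  [0.5→1.5]: (353.0+434.8)/2 × 1 = 393.9
  [1.5→2]: (434.8+390.3)/2 × 0.5 = 206.275
  [2→2.5]: (390.3+337.6)/2 × 0.5 = 181.975
  Sum = 870.4 µg/L·hr
Tail: C_last/k_e = 337.6/0.358 = 943.017
AUC_0→∞ (buccal film) = 870.4 + 943.017 = 1813.417 µg/L·hr
F = (AUC_ev/D_ev)/(AUC_iv/D_iv) = (1813.417/75)/(14800/50) = 24.1789/296 = 0.0817

F = 0.082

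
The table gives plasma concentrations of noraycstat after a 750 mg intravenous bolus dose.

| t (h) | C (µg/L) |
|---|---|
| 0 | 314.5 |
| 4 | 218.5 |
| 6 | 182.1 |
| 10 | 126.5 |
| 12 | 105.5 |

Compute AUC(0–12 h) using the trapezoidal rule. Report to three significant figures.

Trapezoidal AUC_0→12:
  [0→4]: (314.5+218.5)/2 × 4 = 1066.0
  [4→6]: (218.5+182.1)/2 × 2 = 400.6
  [6→10]: (182.1+126.5)/2 × 4 = 617.2
  [10→12]: (126.5+105.5)/2 × 2 = 232.0
  Sum = 2315.8 µg/L·h

AUC = 2320 µg/L·h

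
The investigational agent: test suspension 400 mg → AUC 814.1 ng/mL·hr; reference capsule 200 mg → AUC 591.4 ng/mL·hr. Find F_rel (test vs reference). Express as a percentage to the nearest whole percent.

F_rel = 69%

F_rel = (AUC_test/D_test) / (AUC_ref/D_ref)
      = (814.1/400) / (591.4/200)
      = 2.03525 / 2.957 = 0.6883 = 68.83%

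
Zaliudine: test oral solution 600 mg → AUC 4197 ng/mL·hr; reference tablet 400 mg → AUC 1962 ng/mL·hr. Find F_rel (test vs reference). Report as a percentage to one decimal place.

F_rel = 142.6%

F_rel = (AUC_test/D_test) / (AUC_ref/D_ref)
      = (4197/600) / (1962/400)
      = 6.995 / 4.905 = 1.4261 = 142.61%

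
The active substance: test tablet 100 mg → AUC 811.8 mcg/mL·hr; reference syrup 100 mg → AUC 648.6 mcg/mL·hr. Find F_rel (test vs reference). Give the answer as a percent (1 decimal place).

F_rel = 125.2%

F_rel = (AUC_test/D_test) / (AUC_ref/D_ref)
      = (811.8/100) / (648.6/100)
      = 8.118 / 6.486 = 1.2516 = 125.16%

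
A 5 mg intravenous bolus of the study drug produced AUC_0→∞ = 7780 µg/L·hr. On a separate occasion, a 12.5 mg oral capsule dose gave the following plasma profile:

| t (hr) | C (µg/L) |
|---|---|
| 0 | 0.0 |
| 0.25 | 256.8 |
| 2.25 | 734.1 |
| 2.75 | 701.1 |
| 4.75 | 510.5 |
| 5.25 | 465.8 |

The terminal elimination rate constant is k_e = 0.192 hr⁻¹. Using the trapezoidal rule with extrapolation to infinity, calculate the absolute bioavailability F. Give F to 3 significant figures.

Trapezoidal AUC_0→5.25 (oral capsule):
  [0→0.25]: (0.0+256.8)/2 × 0.25 = 32.1
  [0.25→2.25]: (256.8+734.1)/2 × 2 = 990.9
  [2.25→2.75]: (734.1+701.1)/2 × 0.5 = 358.8
  [2.75→4.75]: (701.1+510.5)/2 × 2 = 1211.6
  [4.75→5.25]: (510.5+465.8)/2 × 0.5 = 244.075
  Sum = 2837.475 µg/L·hr
Tail: C_last/k_e = 465.8/0.192 = 2426.042
AUC_0→∞ (oral capsule) = 2837.475 + 2426.042 = 5263.517 µg/L·hr
F = (AUC_ev/D_ev)/(AUC_iv/D_iv) = (5263.517/12.5)/(7780/5) = 421.08136/1556 = 0.2706

F = 0.271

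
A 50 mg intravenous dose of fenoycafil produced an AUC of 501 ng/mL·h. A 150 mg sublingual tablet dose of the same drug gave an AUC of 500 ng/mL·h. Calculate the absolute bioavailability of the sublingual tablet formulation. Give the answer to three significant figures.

F = (AUC_ev / D_ev) / (AUC_iv / D_iv)
  = (500/150) / (501/50)
  = 3.33333 / 10.02 = 0.3327

F = 0.333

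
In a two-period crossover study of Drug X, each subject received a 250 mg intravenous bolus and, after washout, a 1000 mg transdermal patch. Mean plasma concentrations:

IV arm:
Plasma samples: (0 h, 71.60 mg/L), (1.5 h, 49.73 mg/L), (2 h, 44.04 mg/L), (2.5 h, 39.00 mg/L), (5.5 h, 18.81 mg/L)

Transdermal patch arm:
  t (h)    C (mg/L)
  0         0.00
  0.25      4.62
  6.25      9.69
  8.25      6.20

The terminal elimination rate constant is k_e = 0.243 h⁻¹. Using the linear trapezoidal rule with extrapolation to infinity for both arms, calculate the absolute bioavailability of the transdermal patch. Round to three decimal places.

Trapezoidal AUC_0→5.5 (IV):
  [0→1.5]: (71.60+49.73)/2 × 1.5 = 90.9975
  [1.5→2]: (49.73+44.04)/2 × 0.5 = 23.4425
  [2→2.5]: (44.04+39.00)/2 × 0.5 = 20.76
  [2.5→5.5]: (39.00+18.81)/2 × 3 = 86.715
  Sum = 221.915 mg/L·h
IV tail: 18.81/0.243 = 77.407; AUC_iv,0→∞ = 221.915 + 77.407 = 299.322 mg/L·h
Trapezoidal AUC_0→8.25 (transdermal patch):
  [0→0.25]: (0.00+4.62)/2 × 0.25 = 0.5775
  [0.25→6.25]: (4.62+9.69)/2 × 6 = 42.93
  [6.25→8.25]: (9.69+6.20)/2 × 2 = 15.89
  Sum = 59.3975 mg/L·h
transdermal patch tail: 6.20/0.243 = 25.514; AUC_ev,0→∞ = 59.3975 + 25.514 = 84.9115 mg/L·h
F = (AUC_ev/D_ev)/(AUC_iv/D_iv) = (84.9115/1000)/(299.322/250) = 0.0849115/1.197288 = 0.0709

F = 0.071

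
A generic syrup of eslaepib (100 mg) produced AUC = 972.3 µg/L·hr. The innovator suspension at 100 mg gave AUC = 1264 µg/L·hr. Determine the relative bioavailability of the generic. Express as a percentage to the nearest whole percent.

F_rel = (AUC_test/D_test) / (AUC_ref/D_ref)
      = (972.3/100) / (1264/100)
      = 9.723 / 12.64 = 0.7692 = 76.92%

F_rel = 77%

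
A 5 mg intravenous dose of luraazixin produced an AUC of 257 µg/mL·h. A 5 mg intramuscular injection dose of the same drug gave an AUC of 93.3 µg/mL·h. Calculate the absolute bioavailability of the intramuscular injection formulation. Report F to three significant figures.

F = (AUC_ev / D_ev) / (AUC_iv / D_iv)
  = (93.3/5) / (257/5)
  = 18.66 / 51.4 = 0.3630

F = 0.363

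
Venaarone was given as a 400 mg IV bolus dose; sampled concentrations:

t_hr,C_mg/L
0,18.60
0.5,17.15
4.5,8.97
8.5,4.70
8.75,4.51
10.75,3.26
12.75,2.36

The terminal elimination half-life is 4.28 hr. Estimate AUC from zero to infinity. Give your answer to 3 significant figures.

AUC = 118 mg/L·hr

Trapezoidal AUC_0→12.75:
  [0→0.5]: (18.60+17.15)/2 × 0.5 = 8.9375
  [0.5→4.5]: (17.15+8.97)/2 × 4 = 52.24
  [4.5→8.5]: (8.97+4.70)/2 × 4 = 27.34
  [8.5→8.75]: (4.70+4.51)/2 × 0.25 = 1.15125
  [8.75→10.75]: (4.51+3.26)/2 × 2 = 7.77
  [10.75→12.75]: (3.26+2.36)/2 × 2 = 5.62
  Sum = 103.05875 mg/L·hr
k_e = ln2 / t½ = 0.693147 / 4.28 = 0.1620 hr^-1
Extrapolated tail: C_last / k_e = 2.36 / 0.162 = 14.568
AUC_0→∞ = 103.05875 + 14.568 = 117.62675 mg/L·hr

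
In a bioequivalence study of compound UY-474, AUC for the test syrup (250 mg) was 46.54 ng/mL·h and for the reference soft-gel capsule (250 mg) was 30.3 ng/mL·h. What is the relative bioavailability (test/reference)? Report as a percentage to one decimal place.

F_rel = 153.6%

F_rel = (AUC_test/D_test) / (AUC_ref/D_ref)
      = (46.54/250) / (30.3/250)
      = 0.18616 / 0.1212 = 1.5360 = 153.60%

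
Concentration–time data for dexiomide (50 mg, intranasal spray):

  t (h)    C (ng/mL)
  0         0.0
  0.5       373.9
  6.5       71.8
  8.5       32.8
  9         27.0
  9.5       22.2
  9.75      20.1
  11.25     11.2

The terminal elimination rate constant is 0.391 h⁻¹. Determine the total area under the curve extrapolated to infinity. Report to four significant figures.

AUC = 1620 ng/mL·h

Trapezoidal AUC_0→11.25:
  [0→0.5]: (0.0+373.9)/2 × 0.5 = 93.475
  [0.5→6.5]: (373.9+71.8)/2 × 6 = 1337.1
  [6.5→8.5]: (71.8+32.8)/2 × 2 = 104.6
  [8.5→9]: (32.8+27.0)/2 × 0.5 = 14.95
  [9→9.5]: (27.0+22.2)/2 × 0.5 = 12.3
  [9.5→9.75]: (22.2+20.1)/2 × 0.25 = 5.2875
  [9.75→11.25]: (20.1+11.2)/2 × 1.5 = 23.475
  Sum = 1591.1875 ng/mL·h
Extrapolated tail: C_last / k_e = 11.2 / 0.391 = 28.645
AUC_0→∞ = 1591.1875 + 28.645 = 1619.8325 ng/mL·h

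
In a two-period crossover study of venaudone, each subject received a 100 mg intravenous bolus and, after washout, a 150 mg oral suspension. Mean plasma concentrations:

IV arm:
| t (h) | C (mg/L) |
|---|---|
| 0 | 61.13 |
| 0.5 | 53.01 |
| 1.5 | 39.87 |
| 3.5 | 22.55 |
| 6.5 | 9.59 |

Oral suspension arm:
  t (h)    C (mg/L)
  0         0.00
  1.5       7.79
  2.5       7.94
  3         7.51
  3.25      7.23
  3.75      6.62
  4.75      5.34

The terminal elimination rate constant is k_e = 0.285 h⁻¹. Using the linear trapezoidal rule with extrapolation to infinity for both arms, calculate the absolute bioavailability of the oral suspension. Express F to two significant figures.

Trapezoidal AUC_0→6.5 (IV):
  [0→0.5]: (61.13+53.01)/2 × 0.5 = 28.535
  [0.5→1.5]: (53.01+39.87)/2 × 1 = 46.44
  [1.5→3.5]: (39.87+22.55)/2 × 2 = 62.42
  [3.5→6.5]: (22.55+9.59)/2 × 3 = 48.21
  Sum = 185.605 mg/L·h
IV tail: 9.59/0.285 = 33.649; AUC_iv,0→∞ = 185.605 + 33.649 = 219.254 mg/L·h
Trapezoidal AUC_0→4.75 (oral suspension):
  [0→1.5]: (0.00+7.79)/2 × 1.5 = 5.8425
  [1.5→2.5]: (7.79+7.94)/2 × 1 = 7.865
  [2.5→3]: (7.94+7.51)/2 × 0.5 = 3.8625
  [3→3.25]: (7.51+7.23)/2 × 0.25 = 1.8425
  [3.25→3.75]: (7.23+6.62)/2 × 0.5 = 3.4625
  [3.75→4.75]: (6.62+5.34)/2 × 1 = 5.98
  Sum = 28.855 mg/L·h
oral suspension tail: 5.34/0.285 = 18.737; AUC_ev,0→∞ = 28.855 + 18.737 = 47.592 mg/L·h
F = (AUC_ev/D_ev)/(AUC_iv/D_iv) = (47.592/150)/(219.254/100) = 0.31728/2.19254 = 0.1447

F = 0.14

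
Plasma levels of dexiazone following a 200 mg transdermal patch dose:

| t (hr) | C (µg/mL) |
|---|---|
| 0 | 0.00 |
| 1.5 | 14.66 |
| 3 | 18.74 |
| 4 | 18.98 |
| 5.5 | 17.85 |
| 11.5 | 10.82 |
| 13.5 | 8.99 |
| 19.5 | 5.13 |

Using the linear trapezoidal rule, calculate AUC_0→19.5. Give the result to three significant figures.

AUC = 231 µg/mL·hr

Trapezoidal AUC_0→19.5:
  [0→1.5]: (0.00+14.66)/2 × 1.5 = 10.995
  [1.5→3]: (14.66+18.74)/2 × 1.5 = 25.05
  [3→4]: (18.74+18.98)/2 × 1 = 18.86
  [4→5.5]: (18.98+17.85)/2 × 1.5 = 27.6225
  [5.5→11.5]: (17.85+10.82)/2 × 6 = 86.01
  [11.5→13.5]: (10.82+8.99)/2 × 2 = 19.81
  [13.5→19.5]: (8.99+5.13)/2 × 6 = 42.36
  Sum = 230.7075 µg/mL·hr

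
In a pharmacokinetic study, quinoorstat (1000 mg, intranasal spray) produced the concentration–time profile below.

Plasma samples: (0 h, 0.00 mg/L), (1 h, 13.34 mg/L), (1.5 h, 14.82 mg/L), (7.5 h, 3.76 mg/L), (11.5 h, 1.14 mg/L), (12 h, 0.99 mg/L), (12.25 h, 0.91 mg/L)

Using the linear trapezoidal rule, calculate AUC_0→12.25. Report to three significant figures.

Trapezoidal AUC_0→12.25:
  [0→1]: (0.00+13.34)/2 × 1 = 6.67
  [1→1.5]: (13.34+14.82)/2 × 0.5 = 7.04
  [1.5→7.5]: (14.82+3.76)/2 × 6 = 55.74
  [7.5→11.5]: (3.76+1.14)/2 × 4 = 9.8
  [11.5→12]: (1.14+0.99)/2 × 0.5 = 0.5325
  [12→12.25]: (0.99+0.91)/2 × 0.25 = 0.2375
  Sum = 80.02 mg/L·h

AUC = 80.0 mg/L·h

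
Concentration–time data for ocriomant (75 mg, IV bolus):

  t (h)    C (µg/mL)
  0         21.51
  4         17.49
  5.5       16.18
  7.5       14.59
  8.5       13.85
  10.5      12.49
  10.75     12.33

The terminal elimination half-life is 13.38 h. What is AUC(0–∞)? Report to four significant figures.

AUC = 415.7 µg/mL·h

Trapezoidal AUC_0→10.75:
  [0→4]: (21.51+17.49)/2 × 4 = 78.0
  [4→5.5]: (17.49+16.18)/2 × 1.5 = 25.2525
  [5.5→7.5]: (16.18+14.59)/2 × 2 = 30.77
  [7.5→8.5]: (14.59+13.85)/2 × 1 = 14.22
  [8.5→10.5]: (13.85+12.49)/2 × 2 = 26.34
  [10.5→10.75]: (12.49+12.33)/2 × 0.25 = 3.1025
  Sum = 177.685 µg/mL·h
k_e = ln2 / t½ = 0.693147 / 13.38 = 0.0518 h^-1
Extrapolated tail: C_last / k_e = 12.33 / 0.0518 = 238.031
AUC_0→∞ = 177.685 + 238.031 = 415.716 µg/mL·h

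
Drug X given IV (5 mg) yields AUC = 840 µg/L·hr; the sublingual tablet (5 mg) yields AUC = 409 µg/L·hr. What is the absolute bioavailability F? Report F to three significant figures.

F = 0.487

F = (AUC_ev / D_ev) / (AUC_iv / D_iv)
  = (409/5) / (840/5)
  = 81.8 / 168 = 0.4869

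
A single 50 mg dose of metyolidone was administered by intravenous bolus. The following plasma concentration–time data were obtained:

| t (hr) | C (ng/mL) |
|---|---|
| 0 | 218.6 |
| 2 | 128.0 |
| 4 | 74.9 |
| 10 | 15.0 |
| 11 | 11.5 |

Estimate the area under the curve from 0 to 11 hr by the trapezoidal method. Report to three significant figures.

Trapezoidal AUC_0→11:
  [0→2]: (218.6+128.0)/2 × 2 = 346.6
  [2→4]: (128.0+74.9)/2 × 2 = 202.9
  [4→10]: (74.9+15.0)/2 × 6 = 269.7
  [10→11]: (15.0+11.5)/2 × 1 = 13.25
  Sum = 832.45 ng/mL·hr

AUC = 832 ng/mL·hr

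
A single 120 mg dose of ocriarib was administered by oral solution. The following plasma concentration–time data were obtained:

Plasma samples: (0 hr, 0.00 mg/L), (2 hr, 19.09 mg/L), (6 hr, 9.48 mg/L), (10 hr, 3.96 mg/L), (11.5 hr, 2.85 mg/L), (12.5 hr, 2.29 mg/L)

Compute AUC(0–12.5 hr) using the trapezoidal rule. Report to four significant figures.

Trapezoidal AUC_0→12.5:
  [0→2]: (0.00+19.09)/2 × 2 = 19.09
  [2→6]: (19.09+9.48)/2 × 4 = 57.14
  [6→10]: (9.48+3.96)/2 × 4 = 26.88
  [10→11.5]: (3.96+2.85)/2 × 1.5 = 5.1075
  [11.5→12.5]: (2.85+2.29)/2 × 1 = 2.57
  Sum = 110.7875 mg/L·hr

AUC = 110.8 mg/L·hr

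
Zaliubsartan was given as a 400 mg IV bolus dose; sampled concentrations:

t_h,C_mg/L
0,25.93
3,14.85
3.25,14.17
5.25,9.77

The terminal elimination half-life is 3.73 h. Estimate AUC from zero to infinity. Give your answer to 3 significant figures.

AUC = 141 mg/L·h

Trapezoidal AUC_0→5.25:
  [0→3]: (25.93+14.85)/2 × 3 = 61.17
  [3→3.25]: (14.85+14.17)/2 × 0.25 = 3.6275
  [3.25→5.25]: (14.17+9.77)/2 × 2 = 23.94
  Sum = 88.7375 mg/L·h
k_e = ln2 / t½ = 0.693147 / 3.73 = 0.1858 h^-1
Extrapolated tail: C_last / k_e = 9.77 / 0.1858 = 52.583
AUC_0→∞ = 88.7375 + 52.583 = 141.3205 mg/L·h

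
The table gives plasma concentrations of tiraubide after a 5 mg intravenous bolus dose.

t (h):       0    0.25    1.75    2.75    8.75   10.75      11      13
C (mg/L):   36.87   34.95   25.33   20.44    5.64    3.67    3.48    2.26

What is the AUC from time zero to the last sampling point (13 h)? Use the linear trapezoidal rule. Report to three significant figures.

AUC = 171 mg/L·h

Trapezoidal AUC_0→13:
  [0→0.25]: (36.87+34.95)/2 × 0.25 = 8.9775
  [0.25→1.75]: (34.95+25.33)/2 × 1.5 = 45.21
  [1.75→2.75]: (25.33+20.44)/2 × 1 = 22.885
  [2.75→8.75]: (20.44+5.64)/2 × 6 = 78.24
  [8.75→10.75]: (5.64+3.67)/2 × 2 = 9.31
  [10.75→11]: (3.67+3.48)/2 × 0.25 = 0.89375
  [11→13]: (3.48+2.26)/2 × 2 = 5.74
  Sum = 171.25625 mg/L·h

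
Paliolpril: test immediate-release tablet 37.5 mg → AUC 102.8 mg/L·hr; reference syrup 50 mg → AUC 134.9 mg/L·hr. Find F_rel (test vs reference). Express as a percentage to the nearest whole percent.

F_rel = (AUC_test/D_test) / (AUC_ref/D_ref)
      = (102.8/37.5) / (134.9/50)
      = 2.74133 / 2.698 = 1.0161 = 101.61%

F_rel = 102%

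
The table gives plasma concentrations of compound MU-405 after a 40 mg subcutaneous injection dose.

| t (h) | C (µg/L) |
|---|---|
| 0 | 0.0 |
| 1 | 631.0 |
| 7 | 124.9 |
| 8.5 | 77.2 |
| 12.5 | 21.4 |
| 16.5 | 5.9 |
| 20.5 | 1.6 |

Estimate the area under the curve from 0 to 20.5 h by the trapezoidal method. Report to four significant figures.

AUC = 3002 µg/L·h

Trapezoidal AUC_0→20.5:
  [0→1]: (0.0+631.0)/2 × 1 = 315.5
  [1→7]: (631.0+124.9)/2 × 6 = 2267.7
  [7→8.5]: (124.9+77.2)/2 × 1.5 = 151.575
  [8.5→12.5]: (77.2+21.4)/2 × 4 = 197.2
  [12.5→16.5]: (21.4+5.9)/2 × 4 = 54.6
  [16.5→20.5]: (5.9+1.6)/2 × 4 = 15.0
  Sum = 3001.575 µg/L·h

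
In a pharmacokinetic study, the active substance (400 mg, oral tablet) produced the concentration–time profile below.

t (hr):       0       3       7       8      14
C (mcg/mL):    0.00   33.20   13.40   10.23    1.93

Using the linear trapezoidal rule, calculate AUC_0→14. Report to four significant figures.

Trapezoidal AUC_0→14:
  [0→3]: (0.00+33.20)/2 × 3 = 49.8
  [3→7]: (33.20+13.40)/2 × 4 = 93.2
  [7→8]: (13.40+10.23)/2 × 1 = 11.815
  [8→14]: (10.23+1.93)/2 × 6 = 36.48
  Sum = 191.295 mcg/mL·hr

AUC = 191.3 mcg/mL·hr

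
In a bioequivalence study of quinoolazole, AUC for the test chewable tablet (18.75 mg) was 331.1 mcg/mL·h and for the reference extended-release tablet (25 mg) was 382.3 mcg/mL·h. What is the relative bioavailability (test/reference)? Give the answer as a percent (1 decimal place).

F_rel = (AUC_test/D_test) / (AUC_ref/D_ref)
      = (331.1/18.75) / (382.3/25)
      = 17.6587 / 15.292 = 1.1548 = 115.48%

F_rel = 115.5%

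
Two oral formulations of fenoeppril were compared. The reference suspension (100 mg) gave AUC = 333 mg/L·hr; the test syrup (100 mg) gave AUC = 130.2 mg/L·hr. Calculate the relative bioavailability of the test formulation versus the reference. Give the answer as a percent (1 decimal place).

F_rel = (AUC_test/D_test) / (AUC_ref/D_ref)
      = (130.2/100) / (333/100)
      = 1.302 / 3.33 = 0.3910 = 39.10%

F_rel = 39.1%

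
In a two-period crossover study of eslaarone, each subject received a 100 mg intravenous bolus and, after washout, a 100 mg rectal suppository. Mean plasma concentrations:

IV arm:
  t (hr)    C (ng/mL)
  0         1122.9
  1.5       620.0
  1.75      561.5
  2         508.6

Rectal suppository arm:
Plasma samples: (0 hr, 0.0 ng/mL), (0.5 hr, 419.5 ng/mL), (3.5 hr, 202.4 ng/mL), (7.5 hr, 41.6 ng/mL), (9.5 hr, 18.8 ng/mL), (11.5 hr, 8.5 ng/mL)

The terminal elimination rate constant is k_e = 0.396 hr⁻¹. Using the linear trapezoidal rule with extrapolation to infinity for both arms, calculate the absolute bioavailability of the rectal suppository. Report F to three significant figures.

Trapezoidal AUC_0→2 (IV):
  [0→1.5]: (1122.9+620.0)/2 × 1.5 = 1307.175
  [1.5→1.75]: (620.0+561.5)/2 × 0.25 = 147.6875
  [1.75→2]: (561.5+508.6)/2 × 0.25 = 133.7625
  Sum = 1588.625 ng/mL·hr
IV tail: 508.6/0.396 = 1284.343; AUC_iv,0→∞ = 1588.625 + 1284.343 = 2872.968 ng/mL·hr
Trapezoidal AUC_0→11.5 (rectal suppository):
  [0→0.5]: (0.0+419.5)/2 × 0.5 = 104.875
  [0.5→3.5]: (419.5+202.4)/2 × 3 = 932.85
  [3.5→7.5]: (202.4+41.6)/2 × 4 = 488.0
  [7.5→9.5]: (41.6+18.8)/2 × 2 = 60.4
  [9.5→11.5]: (18.8+8.5)/2 × 2 = 27.3
  Sum = 1613.425 ng/mL·hr
rectal suppository tail: 8.5/0.396 = 21.465; AUC_ev,0→∞ = 1613.425 + 21.465 = 1634.89 ng/mL·hr
F = (AUC_ev/D_ev)/(AUC_iv/D_iv) = (1634.89/100)/(2872.968/100) = 16.3489/28.72968 = 0.5691

F = 0.569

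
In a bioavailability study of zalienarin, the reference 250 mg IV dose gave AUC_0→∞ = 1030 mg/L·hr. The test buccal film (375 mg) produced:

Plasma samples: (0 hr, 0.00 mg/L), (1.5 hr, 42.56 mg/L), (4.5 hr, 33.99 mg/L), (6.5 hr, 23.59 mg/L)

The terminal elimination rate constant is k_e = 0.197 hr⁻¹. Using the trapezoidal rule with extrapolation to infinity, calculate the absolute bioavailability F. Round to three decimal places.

F = 0.210

Trapezoidal AUC_0→6.5 (buccal film):
  [0→1.5]: (0.00+42.56)/2 × 1.5 = 31.92
  [1.5→4.5]: (42.56+33.99)/2 × 3 = 114.825
  [4.5→6.5]: (33.99+23.59)/2 × 2 = 57.58
  Sum = 204.325 mg/L·hr
Tail: C_last/k_e = 23.59/0.197 = 119.746
AUC_0→∞ (buccal film) = 204.325 + 119.746 = 324.071 mg/L·hr
F = (AUC_ev/D_ev)/(AUC_iv/D_iv) = (324.071/375)/(1030/250) = 0.864189/4.12 = 0.2098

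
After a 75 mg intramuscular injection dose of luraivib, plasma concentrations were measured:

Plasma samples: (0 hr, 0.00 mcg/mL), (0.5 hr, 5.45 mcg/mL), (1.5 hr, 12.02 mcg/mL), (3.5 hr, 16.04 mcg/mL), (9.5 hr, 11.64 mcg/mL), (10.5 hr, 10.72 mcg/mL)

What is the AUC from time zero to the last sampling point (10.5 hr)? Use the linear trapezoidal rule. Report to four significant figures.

Trapezoidal AUC_0→10.5:
  [0→0.5]: (0.00+5.45)/2 × 0.5 = 1.3625
  [0.5→1.5]: (5.45+12.02)/2 × 1 = 8.735
  [1.5→3.5]: (12.02+16.04)/2 × 2 = 28.06
  [3.5→9.5]: (16.04+11.64)/2 × 6 = 83.04
  [9.5→10.5]: (11.64+10.72)/2 × 1 = 11.18
  Sum = 132.3775 mcg/mL·hr

AUC = 132.4 mcg/mL·hr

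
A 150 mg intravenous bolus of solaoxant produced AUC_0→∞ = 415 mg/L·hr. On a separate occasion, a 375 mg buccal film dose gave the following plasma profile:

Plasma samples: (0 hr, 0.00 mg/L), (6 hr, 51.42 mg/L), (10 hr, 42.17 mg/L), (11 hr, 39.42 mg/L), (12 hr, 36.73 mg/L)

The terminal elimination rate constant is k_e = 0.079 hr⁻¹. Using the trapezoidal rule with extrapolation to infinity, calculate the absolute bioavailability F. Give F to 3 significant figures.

Trapezoidal AUC_0→12 (buccal film):
  [0→6]: (0.00+51.42)/2 × 6 = 154.26
  [6→10]: (51.42+42.17)/2 × 4 = 187.18
  [10→11]: (42.17+39.42)/2 × 1 = 40.795
  [11→12]: (39.42+36.73)/2 × 1 = 38.075
  Sum = 420.31 mg/L·hr
Tail: C_last/k_e = 36.73/0.079 = 464.937
AUC_0→∞ (buccal film) = 420.31 + 464.937 = 885.247 mg/L·hr
F = (AUC_ev/D_ev)/(AUC_iv/D_iv) = (885.247/375)/(415/150) = 2.36066/2.76667 = 0.8532

F = 0.853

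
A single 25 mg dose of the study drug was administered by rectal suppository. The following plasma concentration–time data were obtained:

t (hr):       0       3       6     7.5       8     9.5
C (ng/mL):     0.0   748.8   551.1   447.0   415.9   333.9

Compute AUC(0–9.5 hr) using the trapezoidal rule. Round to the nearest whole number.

Trapezoidal AUC_0→9.5:
  [0→3]: (0.0+748.8)/2 × 3 = 1123.2
  [3→6]: (748.8+551.1)/2 × 3 = 1949.85
  [6→7.5]: (551.1+447.0)/2 × 1.5 = 748.575
  [7.5→8]: (447.0+415.9)/2 × 0.5 = 215.725
  [8→9.5]: (415.9+333.9)/2 × 1.5 = 562.35
  Sum = 4599.7 ng/mL·hr

AUC = 4600 ng/mL·hr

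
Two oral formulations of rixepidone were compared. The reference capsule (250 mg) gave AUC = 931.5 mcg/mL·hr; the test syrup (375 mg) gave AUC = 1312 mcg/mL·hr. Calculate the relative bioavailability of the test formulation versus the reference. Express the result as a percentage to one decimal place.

F_rel = 93.9%

F_rel = (AUC_test/D_test) / (AUC_ref/D_ref)
      = (1312/375) / (931.5/250)
      = 3.49867 / 3.726 = 0.9390 = 93.90%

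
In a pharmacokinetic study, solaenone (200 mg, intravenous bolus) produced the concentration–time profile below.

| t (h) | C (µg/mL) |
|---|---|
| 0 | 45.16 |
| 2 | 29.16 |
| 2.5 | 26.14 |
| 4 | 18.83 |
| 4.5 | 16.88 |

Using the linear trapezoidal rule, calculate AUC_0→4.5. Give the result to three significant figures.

Trapezoidal AUC_0→4.5:
  [0→2]: (45.16+29.16)/2 × 2 = 74.32
  [2→2.5]: (29.16+26.14)/2 × 0.5 = 13.825
  [2.5→4]: (26.14+18.83)/2 × 1.5 = 33.7275
  [4→4.5]: (18.83+16.88)/2 × 0.5 = 8.9275
  Sum = 130.8 µg/mL·h

AUC = 131 µg/mL·h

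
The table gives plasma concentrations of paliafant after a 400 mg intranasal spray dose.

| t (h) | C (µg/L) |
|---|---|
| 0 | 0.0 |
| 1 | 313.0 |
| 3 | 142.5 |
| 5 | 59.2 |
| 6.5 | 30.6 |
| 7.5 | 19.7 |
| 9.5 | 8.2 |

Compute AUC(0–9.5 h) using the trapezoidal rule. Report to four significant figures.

Trapezoidal AUC_0→9.5:
  [0→1]: (0.0+313.0)/2 × 1 = 156.5
  [1→3]: (313.0+142.5)/2 × 2 = 455.5
  [3→5]: (142.5+59.2)/2 × 2 = 201.7
  [5→6.5]: (59.2+30.6)/2 × 1.5 = 67.35
  [6.5→7.5]: (30.6+19.7)/2 × 1 = 25.15
  [7.5→9.5]: (19.7+8.2)/2 × 2 = 27.9
  Sum = 934.1 µg/L·h

AUC = 934.1 µg/L·h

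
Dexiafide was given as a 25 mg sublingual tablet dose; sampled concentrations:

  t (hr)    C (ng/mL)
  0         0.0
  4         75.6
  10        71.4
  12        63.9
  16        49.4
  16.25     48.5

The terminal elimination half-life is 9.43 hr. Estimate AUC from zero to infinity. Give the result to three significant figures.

AUC = 1630 ng/mL·hr

Trapezoidal AUC_0→16.25:
  [0→4]: (0.0+75.6)/2 × 4 = 151.2
  [4→10]: (75.6+71.4)/2 × 6 = 441.0
  [10→12]: (71.4+63.9)/2 × 2 = 135.3
  [12→16]: (63.9+49.4)/2 × 4 = 226.6
  [16→16.25]: (49.4+48.5)/2 × 0.25 = 12.2375
  Sum = 966.3375 ng/mL·hr
k_e = ln2 / t½ = 0.693147 / 9.43 = 0.0735 hr^-1
Extrapolated tail: C_last / k_e = 48.5 / 0.0735 = 659.864
AUC_0→∞ = 966.3375 + 659.864 = 1626.2015 ng/mL·hr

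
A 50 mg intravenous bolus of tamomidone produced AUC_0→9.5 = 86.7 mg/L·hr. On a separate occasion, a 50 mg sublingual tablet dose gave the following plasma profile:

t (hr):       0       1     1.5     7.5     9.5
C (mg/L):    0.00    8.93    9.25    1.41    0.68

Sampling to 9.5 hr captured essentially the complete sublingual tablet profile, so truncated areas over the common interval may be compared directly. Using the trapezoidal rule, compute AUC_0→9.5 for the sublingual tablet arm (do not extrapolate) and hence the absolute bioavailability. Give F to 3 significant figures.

Trapezoidal AUC_0→9.5 (sublingual tablet):
  [0→1]: (0.00+8.93)/2 × 1 = 4.465
  [1→1.5]: (8.93+9.25)/2 × 0.5 = 4.545
  [1.5→7.5]: (9.25+1.41)/2 × 6 = 31.98
  [7.5→9.5]: (1.41+0.68)/2 × 2 = 2.09
  Sum = 43.08 mg/L·hr
F = (AUC_ev/D_ev)/(AUC_iv/D_iv) = (43.08/50)/(86.7/50) = 0.8616/1.734 = 0.4969

F = 0.497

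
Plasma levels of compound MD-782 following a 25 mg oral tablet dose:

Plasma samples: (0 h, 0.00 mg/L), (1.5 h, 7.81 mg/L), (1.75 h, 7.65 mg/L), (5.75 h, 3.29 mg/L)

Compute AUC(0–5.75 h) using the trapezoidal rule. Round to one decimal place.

AUC = 29.7 mg/L·h

Trapezoidal AUC_0→5.75:
  [0→1.5]: (0.00+7.81)/2 × 1.5 = 5.8575
  [1.5→1.75]: (7.81+7.65)/2 × 0.25 = 1.9325
  [1.75→5.75]: (7.65+3.29)/2 × 4 = 21.88
  Sum = 29.67 mg/L·h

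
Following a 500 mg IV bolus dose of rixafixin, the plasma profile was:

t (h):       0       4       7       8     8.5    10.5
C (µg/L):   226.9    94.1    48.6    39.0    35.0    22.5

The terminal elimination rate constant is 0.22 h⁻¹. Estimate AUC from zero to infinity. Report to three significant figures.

AUC = 1080 µg/L·h

Trapezoidal AUC_0→10.5:
  [0→4]: (226.9+94.1)/2 × 4 = 642.0
  [4→7]: (94.1+48.6)/2 × 3 = 214.05
  [7→8]: (48.6+39.0)/2 × 1 = 43.8
  [8→8.5]: (39.0+35.0)/2 × 0.5 = 18.5
  [8.5→10.5]: (35.0+22.5)/2 × 2 = 57.5
  Sum = 975.85 µg/L·h
Extrapolated tail: C_last / k_e = 22.5 / 0.22 = 102.273
AUC_0→∞ = 975.85 + 102.273 = 1078.123 µg/L·h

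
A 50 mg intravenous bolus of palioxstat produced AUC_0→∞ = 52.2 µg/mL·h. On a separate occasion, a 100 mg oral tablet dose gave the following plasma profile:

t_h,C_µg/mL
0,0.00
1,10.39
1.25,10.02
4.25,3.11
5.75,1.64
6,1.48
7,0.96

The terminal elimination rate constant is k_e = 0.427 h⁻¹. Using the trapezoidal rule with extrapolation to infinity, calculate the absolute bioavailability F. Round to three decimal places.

Trapezoidal AUC_0→7 (oral tablet):
  [0→1]: (0.00+10.39)/2 × 1 = 5.195
  [1→1.25]: (10.39+10.02)/2 × 0.25 = 2.55125
  [1.25→4.25]: (10.02+3.11)/2 × 3 = 19.695
  [4.25→5.75]: (3.11+1.64)/2 × 1.5 = 3.5625
  [5.75→6]: (1.64+1.48)/2 × 0.25 = 0.39
  [6→7]: (1.48+0.96)/2 × 1 = 1.22
  Sum = 32.61375 µg/mL·h
Tail: C_last/k_e = 0.96/0.427 = 2.248
AUC_0→∞ (oral tablet) = 32.61375 + 2.248 = 34.86175 µg/mL·h
F = (AUC_ev/D_ev)/(AUC_iv/D_iv) = (34.86175/100)/(52.2/50) = 0.3486175/1.044 = 0.3339

F = 0.334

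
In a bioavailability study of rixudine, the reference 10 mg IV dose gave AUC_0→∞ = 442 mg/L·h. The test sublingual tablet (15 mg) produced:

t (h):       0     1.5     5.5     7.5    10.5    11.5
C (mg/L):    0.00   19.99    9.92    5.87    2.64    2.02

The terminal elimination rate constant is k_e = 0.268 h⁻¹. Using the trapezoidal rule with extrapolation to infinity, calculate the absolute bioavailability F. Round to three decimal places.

Trapezoidal AUC_0→11.5 (sublingual tablet):
  [0→1.5]: (0.00+19.99)/2 × 1.5 = 14.9925
  [1.5→5.5]: (19.99+9.92)/2 × 4 = 59.82
  [5.5→7.5]: (9.92+5.87)/2 × 2 = 15.79
  [7.5→10.5]: (5.87+2.64)/2 × 3 = 12.765
  [10.5→11.5]: (2.64+2.02)/2 × 1 = 2.33
  Sum = 105.6975 mg/L·h
Tail: C_last/k_e = 2.02/0.268 = 7.537
AUC_0→∞ (sublingual tablet) = 105.6975 + 7.537 = 113.2345 mg/L·h
F = (AUC_ev/D_ev)/(AUC_iv/D_iv) = (113.2345/15)/(442/10) = 7.54897/44.2 = 0.1708

F = 0.171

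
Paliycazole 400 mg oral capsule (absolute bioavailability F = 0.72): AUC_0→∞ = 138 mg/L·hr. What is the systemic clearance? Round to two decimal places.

CL = F × Dose / AUC_0→∞
   = 0.72 × 400 / 138 = 2.08696 L/hr

CL = 2.09 L/hr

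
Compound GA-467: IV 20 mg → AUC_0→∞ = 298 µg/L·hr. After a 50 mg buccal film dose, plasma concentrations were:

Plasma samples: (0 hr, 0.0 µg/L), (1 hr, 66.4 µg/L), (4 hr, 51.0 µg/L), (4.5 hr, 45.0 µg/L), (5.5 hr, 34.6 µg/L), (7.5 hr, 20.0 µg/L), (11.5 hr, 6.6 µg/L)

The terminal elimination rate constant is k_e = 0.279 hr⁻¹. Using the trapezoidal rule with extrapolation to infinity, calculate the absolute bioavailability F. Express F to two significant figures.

F = 0.54

Trapezoidal AUC_0→11.5 (buccal film):
  [0→1]: (0.0+66.4)/2 × 1 = 33.2
  [1→4]: (66.4+51.0)/2 × 3 = 176.1
  [4→4.5]: (51.0+45.0)/2 × 0.5 = 24.0
  [4.5→5.5]: (45.0+34.6)/2 × 1 = 39.8
  [5.5→7.5]: (34.6+20.0)/2 × 2 = 54.6
  [7.5→11.5]: (20.0+6.6)/2 × 4 = 53.2
  Sum = 380.9 µg/L·hr
Tail: C_last/k_e = 6.6/0.279 = 23.656
AUC_0→∞ (buccal film) = 380.9 + 23.656 = 404.556 µg/L·hr
F = (AUC_ev/D_ev)/(AUC_iv/D_iv) = (404.556/50)/(298/20) = 8.09112/14.9 = 0.5430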